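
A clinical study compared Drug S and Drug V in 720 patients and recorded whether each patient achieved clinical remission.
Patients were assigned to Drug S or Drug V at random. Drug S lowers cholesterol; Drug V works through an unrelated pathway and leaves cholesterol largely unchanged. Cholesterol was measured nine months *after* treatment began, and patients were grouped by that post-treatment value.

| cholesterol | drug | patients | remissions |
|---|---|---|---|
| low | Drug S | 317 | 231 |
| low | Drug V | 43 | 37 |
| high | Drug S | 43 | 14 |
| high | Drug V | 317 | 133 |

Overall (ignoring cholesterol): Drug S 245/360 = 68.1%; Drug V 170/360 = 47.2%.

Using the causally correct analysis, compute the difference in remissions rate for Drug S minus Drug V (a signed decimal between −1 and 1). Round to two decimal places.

+0.21

Because the drug influences cholesterol, cholesterol is a post-treatment mediator, not a confounder. Stratifying on it would bias the estimate; the causal effect is the crude pooled difference.
The causal difference is the pooled difference: 0.681 − 0.472 = +0.208.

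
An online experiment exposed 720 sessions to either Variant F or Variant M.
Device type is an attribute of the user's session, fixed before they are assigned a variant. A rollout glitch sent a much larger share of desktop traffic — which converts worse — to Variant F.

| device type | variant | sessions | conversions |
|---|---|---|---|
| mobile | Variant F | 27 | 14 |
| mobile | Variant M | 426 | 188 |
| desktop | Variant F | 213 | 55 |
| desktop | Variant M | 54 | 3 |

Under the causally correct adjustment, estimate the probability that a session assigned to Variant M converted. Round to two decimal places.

0.30

Variant F is higher inside every device type stratum but Variant M is higher in aggregate. Whether to stratify depends on how device type relates to the variant.
Here device type is a common cause — it drives both which variant a case falls under and the outcome. The crude comparison mixes populations; the stratum-specific rates are the causally relevant ones.
Standardising Variant M to the population device type mix: 0.629·188/426 + 0.371·3/54 = 0.298.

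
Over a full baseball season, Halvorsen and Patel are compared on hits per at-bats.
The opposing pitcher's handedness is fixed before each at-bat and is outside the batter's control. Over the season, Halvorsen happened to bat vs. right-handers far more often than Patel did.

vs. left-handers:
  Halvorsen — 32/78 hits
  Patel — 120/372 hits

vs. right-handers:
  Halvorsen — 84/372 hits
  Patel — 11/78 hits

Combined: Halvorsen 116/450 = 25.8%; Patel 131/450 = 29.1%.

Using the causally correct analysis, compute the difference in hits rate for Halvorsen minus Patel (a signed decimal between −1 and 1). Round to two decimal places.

+0.09

The stratified and pooled comparisons disagree (Halvorsen wins within each pitcher handedness; Patel wins overall), so the answer turns on the causal role of pitcher handedness.
Since pitcher handedness is a pre-existing factor (not a product of the player) and it affects the outcome on its own, it is a confounder. The stratified rates, not the pooled rate, identify the causal effect.
Adjusting over the population distribution of pitcher handedness: 0.500·(0.410−0.323) + 0.500·(0.226−0.141) = +0.086.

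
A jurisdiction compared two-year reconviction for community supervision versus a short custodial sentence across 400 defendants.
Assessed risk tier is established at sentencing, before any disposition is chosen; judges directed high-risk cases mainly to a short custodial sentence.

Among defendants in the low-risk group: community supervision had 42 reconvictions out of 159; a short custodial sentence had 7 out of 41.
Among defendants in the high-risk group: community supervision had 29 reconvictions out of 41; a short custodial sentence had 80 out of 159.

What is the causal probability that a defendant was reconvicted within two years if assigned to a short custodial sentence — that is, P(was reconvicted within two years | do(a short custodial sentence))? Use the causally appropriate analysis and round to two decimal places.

Here assessed risk tier is a common cause — it drives both which disposition a case falls under and the outcome. The crude comparison mixes populations; the stratum-specific rates are the causally relevant ones.
Standardising a short custodial sentence to the population assessed risk tier mix: 0.500·7/41 + 0.500·80/159 = 0.337.

0.34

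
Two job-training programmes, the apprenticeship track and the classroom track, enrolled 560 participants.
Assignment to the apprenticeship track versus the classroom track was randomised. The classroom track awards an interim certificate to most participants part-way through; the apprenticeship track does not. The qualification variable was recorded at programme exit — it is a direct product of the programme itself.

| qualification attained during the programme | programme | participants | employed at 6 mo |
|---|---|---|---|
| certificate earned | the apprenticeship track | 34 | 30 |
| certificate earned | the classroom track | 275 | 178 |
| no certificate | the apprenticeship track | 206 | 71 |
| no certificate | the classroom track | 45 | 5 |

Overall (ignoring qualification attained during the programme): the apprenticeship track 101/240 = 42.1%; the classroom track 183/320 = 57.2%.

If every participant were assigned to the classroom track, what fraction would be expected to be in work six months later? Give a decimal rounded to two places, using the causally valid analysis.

Qualification attained during the programme is downstream of the programme. One should not condition on a consequence of treatment, so the overall rates are the right comparison.
So P(outcome | do(the classroom track)) is just the pooled rate for the classroom track: 183/320 = 0.572.

0.57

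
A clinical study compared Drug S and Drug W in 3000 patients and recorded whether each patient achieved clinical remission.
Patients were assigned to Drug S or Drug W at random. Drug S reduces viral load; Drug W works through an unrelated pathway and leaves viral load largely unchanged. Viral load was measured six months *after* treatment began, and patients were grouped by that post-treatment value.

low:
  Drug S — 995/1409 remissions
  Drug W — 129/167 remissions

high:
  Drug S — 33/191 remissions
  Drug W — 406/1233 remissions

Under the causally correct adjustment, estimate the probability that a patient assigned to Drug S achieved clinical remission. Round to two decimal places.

Stratifying would compare drugs among patients the drugs themselves sorted into viral load groups — a form of selection on an intermediate. The unconditioned pooled rates give the total causal effect.
So P(outcome | do(Drug S)) is just the pooled rate for Drug S: 1028/1600 = 0.642.

0.64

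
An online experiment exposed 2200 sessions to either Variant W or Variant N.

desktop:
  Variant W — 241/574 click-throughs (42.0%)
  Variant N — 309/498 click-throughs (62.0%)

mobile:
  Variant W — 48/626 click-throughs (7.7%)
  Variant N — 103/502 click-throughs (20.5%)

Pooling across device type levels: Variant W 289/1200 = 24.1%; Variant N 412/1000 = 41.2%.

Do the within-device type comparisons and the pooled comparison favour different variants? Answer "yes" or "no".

no

Within each device type level (desktop 42.0% vs 62.0%; mobile 7.7% vs 20.5%), Variant N has the higher rate every time. Pooled: 24.1% vs 41.2% — Variant N has the higher rate overall. They agree.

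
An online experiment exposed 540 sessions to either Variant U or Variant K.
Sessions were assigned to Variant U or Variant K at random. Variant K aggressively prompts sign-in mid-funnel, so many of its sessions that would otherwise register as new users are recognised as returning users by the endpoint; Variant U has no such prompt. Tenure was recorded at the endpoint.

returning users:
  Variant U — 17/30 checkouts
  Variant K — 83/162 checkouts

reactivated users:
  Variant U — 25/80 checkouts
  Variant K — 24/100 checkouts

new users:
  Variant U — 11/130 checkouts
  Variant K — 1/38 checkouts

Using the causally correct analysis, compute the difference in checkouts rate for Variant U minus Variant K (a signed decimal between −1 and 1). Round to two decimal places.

User tenure is downstream of the variant. One should not condition on a consequence of treatment, so the overall rates are the right comparison.
The causal difference is the pooled difference: 0.221 − 0.360 = -0.139.

-0.14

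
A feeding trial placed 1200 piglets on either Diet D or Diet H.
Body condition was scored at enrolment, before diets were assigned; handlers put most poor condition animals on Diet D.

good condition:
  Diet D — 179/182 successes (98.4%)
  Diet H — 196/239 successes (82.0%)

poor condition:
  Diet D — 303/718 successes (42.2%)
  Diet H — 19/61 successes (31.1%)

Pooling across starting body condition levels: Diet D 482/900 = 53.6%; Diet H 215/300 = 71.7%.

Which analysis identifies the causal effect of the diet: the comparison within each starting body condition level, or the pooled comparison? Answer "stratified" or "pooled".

stratified

The imbalance in starting body condition arose from how piglets were allocated, not from anything the diet did; and starting body condition independently affects the outcome. The pooled gap is confounded — condition on starting body condition.
Within each level — good condition: 98.4% vs 82.0%; poor condition: 42.2% vs 31.1% — Diet D is higher every time.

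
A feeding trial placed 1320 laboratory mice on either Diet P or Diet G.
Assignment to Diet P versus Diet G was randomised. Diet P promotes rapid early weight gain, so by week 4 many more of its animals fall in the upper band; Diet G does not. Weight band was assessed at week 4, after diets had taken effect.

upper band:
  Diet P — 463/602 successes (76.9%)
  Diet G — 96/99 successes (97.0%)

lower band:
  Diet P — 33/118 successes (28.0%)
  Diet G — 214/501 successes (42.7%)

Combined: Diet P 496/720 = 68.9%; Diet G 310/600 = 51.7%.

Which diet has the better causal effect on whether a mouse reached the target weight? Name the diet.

Week-4 weight band is downstream of the diet. One should not condition on a consequence of treatment, so the overall rates are the right comparison.
Pooled: Diet P 68.9% vs Diet G 51.7%; Diet P is higher overall.

Diet P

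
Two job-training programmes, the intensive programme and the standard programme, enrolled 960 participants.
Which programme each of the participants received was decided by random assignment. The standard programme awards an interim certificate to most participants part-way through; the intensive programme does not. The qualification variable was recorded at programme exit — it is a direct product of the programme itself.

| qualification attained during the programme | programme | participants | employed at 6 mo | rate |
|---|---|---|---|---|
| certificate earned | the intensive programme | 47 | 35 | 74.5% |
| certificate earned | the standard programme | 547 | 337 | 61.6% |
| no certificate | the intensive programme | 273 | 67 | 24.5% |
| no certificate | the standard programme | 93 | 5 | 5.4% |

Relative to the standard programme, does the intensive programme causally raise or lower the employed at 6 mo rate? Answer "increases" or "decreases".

The qualification attained during the programme-specific comparison favours the intensive programme throughout, but the pooled figures favour the standard programme. The question is whether to condition on qualification attained during the programme.
Qualification attained during the programme is recorded after the programme and is itself shifted by it — it sits on the causal path from programme to outcome. Conditioning on a mediator would strip out part of the effect we want; the pooled comparison gives the total causal effect.
Pooled: the intensive programme 31.9% vs the standard programme 53.4%; the standard programme is higher overall.

decreases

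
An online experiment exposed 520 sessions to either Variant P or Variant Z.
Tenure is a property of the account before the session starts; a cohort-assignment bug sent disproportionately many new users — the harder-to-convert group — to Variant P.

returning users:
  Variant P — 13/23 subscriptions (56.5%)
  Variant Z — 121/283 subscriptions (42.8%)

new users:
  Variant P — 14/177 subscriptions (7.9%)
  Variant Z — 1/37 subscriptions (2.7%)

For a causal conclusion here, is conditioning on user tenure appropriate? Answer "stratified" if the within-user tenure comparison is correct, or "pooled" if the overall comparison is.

Since user tenure is a pre-existing factor (not a product of the variant) and it affects the outcome on its own, it is a confounder. The stratified rates, not the pooled rate, identify the causal effect.
Within each level — returning users: 56.5% vs 42.8%; new users: 7.9% vs 2.7% — Variant P is higher every time.

stratified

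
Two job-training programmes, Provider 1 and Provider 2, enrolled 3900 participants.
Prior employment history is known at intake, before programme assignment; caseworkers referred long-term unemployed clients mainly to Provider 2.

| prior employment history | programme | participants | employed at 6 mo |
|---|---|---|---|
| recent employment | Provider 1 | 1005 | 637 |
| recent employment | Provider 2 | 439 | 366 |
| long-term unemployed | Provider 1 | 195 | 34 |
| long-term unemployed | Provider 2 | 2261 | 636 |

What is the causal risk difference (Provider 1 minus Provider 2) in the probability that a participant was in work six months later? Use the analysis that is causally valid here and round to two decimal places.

-0.14

The prior employment history-specific comparison favours Provider 2 throughout, but the pooled figures favour Provider 1. The question is whether to condition on prior employment history.
Prior employment history is set before the programme has any effect — it is not caused by the programme — and it independently drives the outcome. That makes it a confounder, so the causal comparison is within prior employment history levels.
Adjusting over the population distribution of prior employment history: 0.370·(0.634−0.834) + 0.630·(0.174−0.281) = -0.141.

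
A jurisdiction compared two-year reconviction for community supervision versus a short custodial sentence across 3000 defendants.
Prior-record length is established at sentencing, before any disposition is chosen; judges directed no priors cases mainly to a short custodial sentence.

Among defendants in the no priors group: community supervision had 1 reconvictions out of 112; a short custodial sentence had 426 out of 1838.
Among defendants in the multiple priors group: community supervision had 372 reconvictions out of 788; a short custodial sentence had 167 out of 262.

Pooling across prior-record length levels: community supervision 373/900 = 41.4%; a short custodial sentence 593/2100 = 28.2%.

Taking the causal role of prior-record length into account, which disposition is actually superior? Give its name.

community supervision

community supervision is lower inside every prior-record length stratum but a short custodial sentence is lower in aggregate. Whether to stratify depends on how prior-record length relates to the disposition.
Prior-record length satisfies the back-door criterion: it is not a descendant of the disposition, and it blocks the spurious path from disposition to outcome. Adjusting for it (i.e., using the within-prior-record length rates) gives the causal effect.
Within each level — no priors: 0.9% vs 23.2%; multiple priors: 47.2% vs 63.7% — community supervision is lower every time.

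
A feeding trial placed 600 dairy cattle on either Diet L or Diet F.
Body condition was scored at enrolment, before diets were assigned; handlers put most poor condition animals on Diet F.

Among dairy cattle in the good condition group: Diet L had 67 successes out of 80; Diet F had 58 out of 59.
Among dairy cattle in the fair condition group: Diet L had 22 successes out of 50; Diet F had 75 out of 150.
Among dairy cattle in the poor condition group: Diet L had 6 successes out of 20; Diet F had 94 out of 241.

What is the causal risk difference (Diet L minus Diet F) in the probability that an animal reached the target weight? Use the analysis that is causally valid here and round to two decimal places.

-0.09

Here starting body condition is a common cause — it drives both which diet a case falls under and the outcome. The crude comparison mixes populations; the stratum-specific rates are the causally relevant ones.
Adjusting over the population distribution of starting body condition: 0.232·(0.838−0.983) + 0.333·(0.440−0.500) + 0.435·(0.300−0.390) = -0.093.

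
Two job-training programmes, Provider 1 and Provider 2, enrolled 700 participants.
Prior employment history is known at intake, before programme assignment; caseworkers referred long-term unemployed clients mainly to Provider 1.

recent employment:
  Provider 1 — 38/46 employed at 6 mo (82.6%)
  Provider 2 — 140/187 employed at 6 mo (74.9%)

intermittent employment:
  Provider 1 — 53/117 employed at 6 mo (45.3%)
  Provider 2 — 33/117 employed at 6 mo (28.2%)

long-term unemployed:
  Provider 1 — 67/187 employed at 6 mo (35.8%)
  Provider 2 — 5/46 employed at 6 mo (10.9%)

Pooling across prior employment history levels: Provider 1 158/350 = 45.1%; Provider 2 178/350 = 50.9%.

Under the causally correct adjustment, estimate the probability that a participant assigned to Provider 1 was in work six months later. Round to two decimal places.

0.55

Since prior employment history is a pre-existing factor (not a product of the programme) and it affects the outcome on its own, it is a confounder. The stratified rates, not the pooled rate, identify the causal effect.
Standardising Provider 1 to the population prior employment history mix: 0.333·38/46 + 0.334·53/117 + 0.333·67/187 = 0.546.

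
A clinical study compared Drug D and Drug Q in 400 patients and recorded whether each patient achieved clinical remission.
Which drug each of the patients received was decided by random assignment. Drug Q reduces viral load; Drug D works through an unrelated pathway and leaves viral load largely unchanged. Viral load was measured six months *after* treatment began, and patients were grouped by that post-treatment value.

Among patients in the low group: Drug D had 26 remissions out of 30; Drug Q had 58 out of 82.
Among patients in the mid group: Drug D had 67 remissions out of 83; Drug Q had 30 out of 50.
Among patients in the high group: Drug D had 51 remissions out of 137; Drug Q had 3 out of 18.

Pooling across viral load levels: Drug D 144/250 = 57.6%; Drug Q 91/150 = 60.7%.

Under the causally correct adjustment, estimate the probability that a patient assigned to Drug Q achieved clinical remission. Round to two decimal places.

The stratified and pooled comparisons disagree (Drug D wins within each viral load; Drug Q wins overall), so the answer turns on the causal role of viral load.
Because the drug influences viral load, viral load is a post-treatment mediator, not a confounder. Stratifying on it would bias the estimate; the causal effect is the crude pooled difference.
So P(outcome | do(Drug Q)) is just the pooled rate for Drug Q: 91/150 = 0.607.

0.61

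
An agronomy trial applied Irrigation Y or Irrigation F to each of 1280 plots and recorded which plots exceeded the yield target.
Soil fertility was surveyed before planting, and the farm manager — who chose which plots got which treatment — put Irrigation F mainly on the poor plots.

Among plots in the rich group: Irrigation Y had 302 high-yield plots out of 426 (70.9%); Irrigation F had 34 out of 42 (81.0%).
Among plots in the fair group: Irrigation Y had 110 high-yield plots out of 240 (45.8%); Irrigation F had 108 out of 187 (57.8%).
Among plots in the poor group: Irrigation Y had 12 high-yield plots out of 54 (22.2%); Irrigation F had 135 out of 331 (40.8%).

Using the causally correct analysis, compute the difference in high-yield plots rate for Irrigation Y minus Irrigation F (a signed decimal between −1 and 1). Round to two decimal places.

-0.13

Irrigation F is higher inside every soil fertility stratum but Irrigation Y is higher in aggregate. Whether to stratify depends on how soil fertility relates to the irrigation.
Soil fertility satisfies the back-door criterion: it is not a descendant of the irrigation, and it blocks the spurious path from irrigation to outcome. Adjusting for it (i.e., using the within-soil fertility rates) gives the causal effect.
Adjusting over the population distribution of soil fertility: 0.366·(0.709−0.810) + 0.334·(0.458−0.578) + 0.301·(0.222−0.408) = -0.132.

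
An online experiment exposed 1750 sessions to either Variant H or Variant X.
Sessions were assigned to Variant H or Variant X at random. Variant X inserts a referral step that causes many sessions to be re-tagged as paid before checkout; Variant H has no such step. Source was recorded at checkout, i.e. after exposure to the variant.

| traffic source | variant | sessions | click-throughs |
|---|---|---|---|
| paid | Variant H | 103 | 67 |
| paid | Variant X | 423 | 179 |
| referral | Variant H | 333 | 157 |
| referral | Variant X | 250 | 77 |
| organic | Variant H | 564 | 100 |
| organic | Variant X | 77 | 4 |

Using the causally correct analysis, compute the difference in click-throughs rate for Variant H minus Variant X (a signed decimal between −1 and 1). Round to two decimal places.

Variant H is higher inside every traffic source stratum but Variant X is higher in aggregate. Whether to stratify depends on how traffic source relates to the variant.
Traffic source is downstream of the variant. One should not condition on a consequence of treatment, so the overall rates are the right comparison.
The causal difference is the pooled difference: 0.324 − 0.347 = -0.023.

-0.02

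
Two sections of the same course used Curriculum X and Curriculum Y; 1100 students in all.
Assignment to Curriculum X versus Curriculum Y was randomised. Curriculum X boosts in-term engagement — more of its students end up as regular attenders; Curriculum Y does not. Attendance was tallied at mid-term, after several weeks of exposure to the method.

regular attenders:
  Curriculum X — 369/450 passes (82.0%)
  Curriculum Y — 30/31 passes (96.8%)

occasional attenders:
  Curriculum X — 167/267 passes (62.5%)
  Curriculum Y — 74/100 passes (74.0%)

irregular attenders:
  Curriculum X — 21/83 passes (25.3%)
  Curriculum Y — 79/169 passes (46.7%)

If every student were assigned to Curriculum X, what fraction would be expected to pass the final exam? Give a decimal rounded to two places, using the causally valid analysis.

The distribution of mid-term attendance is itself part of what the teaching method does — it is an intermediate outcome. Holding it fixed would remove that part of the effect; the total effect is the pooled difference.
So P(outcome | do(Curriculum X)) is just the pooled rate for Curriculum X: 557/800 = 0.696.

0.70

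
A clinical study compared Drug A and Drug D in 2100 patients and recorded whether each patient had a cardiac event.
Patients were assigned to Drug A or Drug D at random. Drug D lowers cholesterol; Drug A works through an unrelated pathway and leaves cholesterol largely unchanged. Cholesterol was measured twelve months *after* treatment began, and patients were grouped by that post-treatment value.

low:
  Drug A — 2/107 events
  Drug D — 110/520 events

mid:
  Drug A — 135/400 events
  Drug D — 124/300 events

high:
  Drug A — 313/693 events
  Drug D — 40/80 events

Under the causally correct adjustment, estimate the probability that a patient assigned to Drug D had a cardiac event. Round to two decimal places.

0.30

Within every cholesterol level Drug A has the lower rate, yet pooled Drug D does — Simpson's reversal.
Cholesterol here is a post-treatment variable shaped by the drug; conditioning on it would introduce bias rather than remove it. The overall comparison is the causal one.
So P(outcome | do(Drug D)) is just the pooled rate for Drug D: 274/900 = 0.304.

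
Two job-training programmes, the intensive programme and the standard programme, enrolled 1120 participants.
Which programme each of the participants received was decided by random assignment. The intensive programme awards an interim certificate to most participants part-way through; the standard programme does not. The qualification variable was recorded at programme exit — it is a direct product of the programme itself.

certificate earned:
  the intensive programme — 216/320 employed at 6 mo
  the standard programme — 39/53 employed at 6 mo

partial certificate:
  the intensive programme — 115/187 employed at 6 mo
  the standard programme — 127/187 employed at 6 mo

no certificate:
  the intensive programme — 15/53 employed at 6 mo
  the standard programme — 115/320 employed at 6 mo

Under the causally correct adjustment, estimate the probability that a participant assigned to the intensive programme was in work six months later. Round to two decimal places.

Qualification attained during the programme lies on the pathway programme → qualification attained during the programme → outcome, so adjusting for it blocks the indirect effect. For the total causal effect of programme, use the unadjusted pooled rates.
So P(outcome | do(the intensive programme)) is just the pooled rate for the intensive programme: 346/560 = 0.618.

0.62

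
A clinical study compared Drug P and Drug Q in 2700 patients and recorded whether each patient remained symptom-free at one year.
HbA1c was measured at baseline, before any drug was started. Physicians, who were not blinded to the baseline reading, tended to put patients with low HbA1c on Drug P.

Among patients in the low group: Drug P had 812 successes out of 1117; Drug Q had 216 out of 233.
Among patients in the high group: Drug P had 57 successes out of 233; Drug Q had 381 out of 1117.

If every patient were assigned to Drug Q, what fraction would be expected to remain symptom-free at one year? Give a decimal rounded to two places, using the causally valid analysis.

0.63

HbA1c satisfies the back-door criterion: it is not a descendant of the drug, and it blocks the spurious path from drug to outcome. Adjusting for it (i.e., using the within-HbA1c rates) gives the causal effect.
Standardising Drug Q to the population HbA1c mix: 0.500·216/233 + 0.500·381/1117 = 0.634.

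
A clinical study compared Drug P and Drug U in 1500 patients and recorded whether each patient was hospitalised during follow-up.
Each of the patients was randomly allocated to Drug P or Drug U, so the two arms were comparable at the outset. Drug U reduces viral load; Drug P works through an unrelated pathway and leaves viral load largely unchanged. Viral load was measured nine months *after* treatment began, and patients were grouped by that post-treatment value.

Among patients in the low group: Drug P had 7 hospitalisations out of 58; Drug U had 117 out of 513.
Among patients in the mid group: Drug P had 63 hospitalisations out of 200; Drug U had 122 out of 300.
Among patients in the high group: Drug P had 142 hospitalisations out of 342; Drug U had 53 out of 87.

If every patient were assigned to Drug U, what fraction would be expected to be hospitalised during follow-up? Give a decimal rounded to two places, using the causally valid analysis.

0.32

Because the drug influences viral load, viral load is a post-treatment mediator, not a confounder. Stratifying on it would bias the estimate; the causal effect is the crude pooled difference.
So P(outcome | do(Drug U)) is just the pooled rate for Drug U: 292/900 = 0.324.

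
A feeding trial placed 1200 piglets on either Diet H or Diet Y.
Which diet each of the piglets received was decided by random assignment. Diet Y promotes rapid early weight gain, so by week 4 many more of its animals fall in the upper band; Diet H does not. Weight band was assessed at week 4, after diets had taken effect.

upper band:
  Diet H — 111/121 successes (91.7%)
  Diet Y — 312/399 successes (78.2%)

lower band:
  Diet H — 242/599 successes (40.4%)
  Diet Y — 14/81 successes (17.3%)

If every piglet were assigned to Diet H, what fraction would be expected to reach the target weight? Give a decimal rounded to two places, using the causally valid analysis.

0.49

Week-4 weight band is recorded after the diet and is itself shifted by it — it sits on the causal path from diet to outcome. Conditioning on a mediator would strip out part of the effect we want; the pooled comparison gives the total causal effect.
So P(outcome | do(Diet H)) is just the pooled rate for Diet H: 353/720 = 0.490.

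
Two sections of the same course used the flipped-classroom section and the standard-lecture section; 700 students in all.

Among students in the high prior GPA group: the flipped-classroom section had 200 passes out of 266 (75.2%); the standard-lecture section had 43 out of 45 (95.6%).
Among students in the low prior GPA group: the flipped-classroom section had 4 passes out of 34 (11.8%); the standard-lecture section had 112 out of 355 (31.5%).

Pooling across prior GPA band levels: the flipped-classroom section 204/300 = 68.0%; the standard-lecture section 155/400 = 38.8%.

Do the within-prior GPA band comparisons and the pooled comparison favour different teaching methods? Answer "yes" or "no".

Within each prior GPA band level (high prior GPA 75.2% vs 95.6%; low prior GPA 11.8% vs 31.5%), the standard-lecture section has the higher rate every time. Pooled: 68.0% vs 38.8% — the flipped-classroom section has the higher rate overall. The two comparisons disagree.

yes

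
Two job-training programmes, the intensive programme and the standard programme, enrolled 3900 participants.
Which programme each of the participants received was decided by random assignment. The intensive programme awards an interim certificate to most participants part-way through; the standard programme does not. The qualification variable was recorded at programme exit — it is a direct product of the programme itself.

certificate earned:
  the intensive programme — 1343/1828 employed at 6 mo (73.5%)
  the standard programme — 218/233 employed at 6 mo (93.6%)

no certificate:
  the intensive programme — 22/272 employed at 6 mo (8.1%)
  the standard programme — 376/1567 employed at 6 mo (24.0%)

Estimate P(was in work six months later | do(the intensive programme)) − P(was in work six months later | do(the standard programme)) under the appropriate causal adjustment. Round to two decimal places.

Within every qualification attained during the programme level the standard programme has the higher rate, yet pooled the intensive programme does — Simpson's reversal.
The distribution of qualification attained during the programme is itself part of what the programme does — it is an intermediate outcome. Holding it fixed would remove that part of the effect; the total effect is the pooled difference.
The causal difference is the pooled difference: 0.650 − 0.330 = +0.320.

+0.32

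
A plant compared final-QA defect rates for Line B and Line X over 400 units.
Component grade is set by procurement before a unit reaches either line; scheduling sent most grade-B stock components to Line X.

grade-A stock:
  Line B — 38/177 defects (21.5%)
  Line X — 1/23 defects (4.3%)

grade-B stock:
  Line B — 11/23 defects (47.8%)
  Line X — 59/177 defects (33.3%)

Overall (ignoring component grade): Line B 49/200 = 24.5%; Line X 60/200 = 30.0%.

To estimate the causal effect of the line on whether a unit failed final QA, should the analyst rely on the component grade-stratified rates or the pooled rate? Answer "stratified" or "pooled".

stratified

Nothing the line does changes component grade; the imbalance is an allocation artefact. With component grade also predicting the outcome, the pooled figure is confounded, and the within-stratum comparison is the causal one.
Within each level — grade-A stock: 21.5% vs 4.3%; grade-B stock: 47.8% vs 33.3% — Line X is lower every time.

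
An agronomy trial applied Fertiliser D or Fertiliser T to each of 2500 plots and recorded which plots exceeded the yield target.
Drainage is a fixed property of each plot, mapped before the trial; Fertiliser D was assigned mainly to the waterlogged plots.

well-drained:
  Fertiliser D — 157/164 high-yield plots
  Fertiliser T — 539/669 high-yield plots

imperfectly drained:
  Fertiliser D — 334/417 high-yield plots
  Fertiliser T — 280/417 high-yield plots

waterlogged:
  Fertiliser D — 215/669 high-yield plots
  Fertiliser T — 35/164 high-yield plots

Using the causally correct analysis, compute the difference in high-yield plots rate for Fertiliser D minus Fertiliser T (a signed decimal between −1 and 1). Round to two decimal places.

Field drainage differs across fertilisers for reasons unrelated to any effect of the fertiliser itself, and it separately predicts the outcome — a classic confounder. We must compare within field drainage levels.
Adjusting over the population distribution of field drainage: 0.333·(0.957−0.806) + 0.334·(0.801−0.671) + 0.333·(0.321−0.213) = +0.130.

+0.13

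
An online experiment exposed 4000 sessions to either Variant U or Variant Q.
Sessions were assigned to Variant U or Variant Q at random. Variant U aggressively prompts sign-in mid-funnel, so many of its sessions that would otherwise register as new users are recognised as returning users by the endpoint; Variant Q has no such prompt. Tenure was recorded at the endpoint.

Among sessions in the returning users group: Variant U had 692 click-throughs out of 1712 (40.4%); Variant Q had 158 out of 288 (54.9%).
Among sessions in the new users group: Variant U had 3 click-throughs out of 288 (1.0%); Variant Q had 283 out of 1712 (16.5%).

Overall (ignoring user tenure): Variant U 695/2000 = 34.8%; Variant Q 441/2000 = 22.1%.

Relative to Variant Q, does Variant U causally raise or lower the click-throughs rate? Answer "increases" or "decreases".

increases

User tenure is downstream of the variant. One should not condition on a consequence of treatment, so the overall rates are the right comparison.
Pooled: Variant U 34.8% vs Variant Q 22.1%; Variant U is higher overall.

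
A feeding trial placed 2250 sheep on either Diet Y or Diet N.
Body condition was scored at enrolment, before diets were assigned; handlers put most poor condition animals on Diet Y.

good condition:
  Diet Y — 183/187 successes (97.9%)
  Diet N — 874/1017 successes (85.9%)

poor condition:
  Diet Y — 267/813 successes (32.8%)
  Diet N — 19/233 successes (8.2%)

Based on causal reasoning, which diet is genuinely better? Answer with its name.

Diet Y

Within every starting body condition level Diet Y has the higher rate, yet pooled Diet N does — Simpson's reversal.
Since starting body condition is a pre-existing factor (not a product of the diet) and it affects the outcome on its own, it is a confounder. The stratified rates, not the pooled rate, identify the causal effect.
Within each level — good condition: 97.9% vs 85.9%; poor condition: 32.8% vs 8.2% — Diet Y is higher every time.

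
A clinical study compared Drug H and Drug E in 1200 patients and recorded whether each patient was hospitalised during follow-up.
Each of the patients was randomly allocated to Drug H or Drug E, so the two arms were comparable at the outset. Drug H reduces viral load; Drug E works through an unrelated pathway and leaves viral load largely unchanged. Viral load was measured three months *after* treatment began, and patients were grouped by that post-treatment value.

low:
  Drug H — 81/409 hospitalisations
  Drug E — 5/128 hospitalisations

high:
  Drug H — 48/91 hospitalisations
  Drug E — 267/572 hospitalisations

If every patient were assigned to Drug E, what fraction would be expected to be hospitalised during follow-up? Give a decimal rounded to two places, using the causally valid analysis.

0.39

The stratified and pooled comparisons disagree (Drug E wins within each viral load; Drug H wins overall), so the answer turns on the causal role of viral load.
Viral load is downstream of the drug. One should not condition on a consequence of treatment, so the overall rates are the right comparison.
So P(outcome | do(Drug E)) is just the pooled rate for Drug E: 272/700 = 0.389.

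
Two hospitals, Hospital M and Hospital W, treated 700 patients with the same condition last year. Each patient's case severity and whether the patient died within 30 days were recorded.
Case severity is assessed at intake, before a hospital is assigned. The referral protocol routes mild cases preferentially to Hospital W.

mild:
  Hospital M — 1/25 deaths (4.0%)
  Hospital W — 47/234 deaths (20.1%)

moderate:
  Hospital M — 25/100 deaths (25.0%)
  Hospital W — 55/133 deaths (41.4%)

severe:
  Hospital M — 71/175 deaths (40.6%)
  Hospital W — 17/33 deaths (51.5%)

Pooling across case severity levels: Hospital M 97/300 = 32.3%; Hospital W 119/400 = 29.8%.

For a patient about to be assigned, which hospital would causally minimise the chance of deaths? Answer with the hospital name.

The case severity-specific comparison favours Hospital M throughout, but the pooled figures favour Hospital W. The question is whether to condition on case severity.
Case severity differs across hospitals for reasons unrelated to any effect of the hospital itself, and it separately predicts the outcome — a classic confounder. We must compare within case severity levels.
Within each level — mild: 4.0% vs 20.1%; moderate: 25.0% vs 41.4%; severe: 40.6% vs 51.5% — Hospital M is lower every time.

Hospital M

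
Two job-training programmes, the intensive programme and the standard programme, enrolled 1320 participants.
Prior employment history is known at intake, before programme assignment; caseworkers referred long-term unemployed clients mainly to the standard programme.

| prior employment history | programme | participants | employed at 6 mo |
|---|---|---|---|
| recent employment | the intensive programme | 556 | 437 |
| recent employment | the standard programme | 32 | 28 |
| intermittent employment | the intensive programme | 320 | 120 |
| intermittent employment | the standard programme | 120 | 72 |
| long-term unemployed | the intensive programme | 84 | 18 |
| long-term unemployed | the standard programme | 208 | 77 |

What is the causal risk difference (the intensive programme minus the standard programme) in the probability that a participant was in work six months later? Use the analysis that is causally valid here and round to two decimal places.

the standard programme is higher inside every prior employment history stratum but the intensive programme is higher in aggregate. Whether to stratify depends on how prior employment history relates to the programme.
Nothing the programme does changes prior employment history; the imbalance is an allocation artefact. With prior employment history also predicting the outcome, the pooled figure is confounded, and the within-stratum comparison is the causal one.
Adjusting over the population distribution of prior employment history: 0.445·(0.786−0.875) + 0.333·(0.375−0.600) + 0.221·(0.214−0.370) = -0.149.

-0.15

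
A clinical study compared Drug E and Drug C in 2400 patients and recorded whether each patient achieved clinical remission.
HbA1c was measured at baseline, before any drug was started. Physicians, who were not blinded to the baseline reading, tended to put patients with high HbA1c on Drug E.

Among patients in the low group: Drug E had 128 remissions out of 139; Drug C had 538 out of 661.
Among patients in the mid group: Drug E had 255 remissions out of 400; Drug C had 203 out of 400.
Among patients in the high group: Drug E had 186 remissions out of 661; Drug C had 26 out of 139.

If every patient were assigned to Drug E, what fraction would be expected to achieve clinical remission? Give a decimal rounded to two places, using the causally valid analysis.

0.61

HbA1c satisfies the back-door criterion: it is not a descendant of the drug, and it blocks the spurious path from drug to outcome. Adjusting for it (i.e., using the within-HbA1c rates) gives the causal effect.
Standardising Drug E to the population HbA1c mix: 0.333·128/139 + 0.333·255/400 + 0.333·186/661 = 0.613.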